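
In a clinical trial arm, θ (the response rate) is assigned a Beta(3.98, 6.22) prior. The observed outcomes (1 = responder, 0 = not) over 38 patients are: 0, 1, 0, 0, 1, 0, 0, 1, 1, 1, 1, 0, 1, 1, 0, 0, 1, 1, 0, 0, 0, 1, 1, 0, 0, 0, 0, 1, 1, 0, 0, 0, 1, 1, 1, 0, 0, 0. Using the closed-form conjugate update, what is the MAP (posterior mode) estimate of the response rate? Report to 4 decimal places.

The Beta prior is conjugate to a Binomial/Bernoulli likelihood; the update adds successes to α and failures to β.
Posterior: Beta(α+k, β+n−k) = Beta(3.98+17, 6.22+21) = Beta(20.98, 27.22).
Mode of Beta(a,b) for a,b>1 is (a−1)/(a+b−2) = 19.98/46.20 = 0.4325.

0.4325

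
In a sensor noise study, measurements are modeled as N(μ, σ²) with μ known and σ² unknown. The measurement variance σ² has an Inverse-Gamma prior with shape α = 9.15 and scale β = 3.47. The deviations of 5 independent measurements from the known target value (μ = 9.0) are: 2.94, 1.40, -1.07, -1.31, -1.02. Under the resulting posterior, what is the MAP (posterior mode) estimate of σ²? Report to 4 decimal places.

0.8476

With known mean μ and an Inverse-Gamma(α, β) prior on σ², the Normal likelihood is conjugate: posterior is Inv-Gamma(α + n/2, β + Σ(xᵢ−μ)²/2).
Σ(xᵢ−μ)² = (2.94)² + (1.40)² + (-1.07)² + (-1.31)² + (-1.02)² = 14.5050.
Posterior: Inv-Gamma(9.15 + 5/2, 3.47 + 14.5050/2) = Inv-Gamma(11.65, 10.72250).
Mode = β/(α+1) = 10.72250/12.65 = 0.8476.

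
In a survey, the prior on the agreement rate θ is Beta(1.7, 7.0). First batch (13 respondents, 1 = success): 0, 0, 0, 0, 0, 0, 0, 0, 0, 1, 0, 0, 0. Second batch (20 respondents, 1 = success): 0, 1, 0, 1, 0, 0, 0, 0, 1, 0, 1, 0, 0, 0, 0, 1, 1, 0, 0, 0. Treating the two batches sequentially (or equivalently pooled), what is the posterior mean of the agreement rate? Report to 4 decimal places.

0.2086

The Beta prior is conjugate to a Binomial/Bernoulli likelihood; the update adds successes to α and failures to β.
After batch 1: Beta(1.7+1, 7.0+12) = Beta(2.7, 19.0).
After batch 2: Beta(2.7+6, 19.0+14) = Beta(8.7, 33.0).
Posterior mean = α/(α+β) = 8.7/41.7 = 0.2086.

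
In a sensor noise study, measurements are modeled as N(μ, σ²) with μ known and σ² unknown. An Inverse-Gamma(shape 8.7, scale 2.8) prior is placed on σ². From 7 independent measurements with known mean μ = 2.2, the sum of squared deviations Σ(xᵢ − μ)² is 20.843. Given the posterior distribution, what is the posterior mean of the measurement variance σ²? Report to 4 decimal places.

1.1805

With known mean μ and an Inverse-Gamma(α, β) prior on σ², the Normal likelihood is conjugate: posterior is Inv-Gamma(α + n/2, β + Σ(xᵢ−μ)²/2).
Posterior: Inv-Gamma(8.7 + 7/2, 2.8 + 20.843/2) = Inv-Gamma(12.20, 13.2215).
E[σ²|data] = β/(α−1) = 13.2215/11.20 = 1.1805.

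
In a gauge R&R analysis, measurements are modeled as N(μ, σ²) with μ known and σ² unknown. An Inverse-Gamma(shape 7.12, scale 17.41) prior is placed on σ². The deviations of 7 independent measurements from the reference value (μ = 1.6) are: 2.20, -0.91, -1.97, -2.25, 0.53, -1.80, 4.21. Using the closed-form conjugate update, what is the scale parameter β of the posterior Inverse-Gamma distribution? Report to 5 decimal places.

With known mean μ and an Inverse-Gamma(α, β) prior on σ², the Normal likelihood is conjugate: posterior is Inv-Gamma(α + n/2, β + Σ(xᵢ−μ)²/2).
Σ(xᵢ−μ)² = (2.20)² + (-0.91)² + (-1.97)² + (-2.25)² + (0.53)² + (-1.80)² + (4.21)² = 35.8565.
Posterior: Inv-Gamma(7.12 + 7/2, 17.41 + 35.8565/2) = Inv-Gamma(10.62, 35.33825).
Posterior β = 35.33825.

35.33825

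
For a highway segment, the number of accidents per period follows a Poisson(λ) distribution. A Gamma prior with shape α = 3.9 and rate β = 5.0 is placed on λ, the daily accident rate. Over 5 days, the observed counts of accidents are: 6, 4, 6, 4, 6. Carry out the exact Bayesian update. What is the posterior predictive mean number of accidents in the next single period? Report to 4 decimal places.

2.9900

With a Gamma(shape α, rate β) prior, the Poisson likelihood is conjugate: the posterior is Gamma(α + ΣXᵢ, β + n).
Sum of counts S = 26 over n = 5 days.
Posterior: Gamma(α+S, β+n) = Gamma(3.9+26, 5.0+5) = Gamma(29.9, 10.0).
The predictive distribution for one future period is NegBinom with mean α/β = 2.9900.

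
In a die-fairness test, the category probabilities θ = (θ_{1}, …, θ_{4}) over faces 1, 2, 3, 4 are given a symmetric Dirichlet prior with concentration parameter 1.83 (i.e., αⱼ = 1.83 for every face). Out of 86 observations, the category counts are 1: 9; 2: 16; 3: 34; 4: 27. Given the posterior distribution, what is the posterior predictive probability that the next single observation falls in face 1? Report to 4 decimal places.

The Dirichlet prior is conjugate to the Multinomial likelihood: each posterior αⱼ = prior αⱼ + observed count nⱼ.
Posterior concentration: (10.83, 17.83, 35.83, 28.83), total = 93.32.
P(next = 1 | data) = α_{1}/Σα = 0.1161.

0.1161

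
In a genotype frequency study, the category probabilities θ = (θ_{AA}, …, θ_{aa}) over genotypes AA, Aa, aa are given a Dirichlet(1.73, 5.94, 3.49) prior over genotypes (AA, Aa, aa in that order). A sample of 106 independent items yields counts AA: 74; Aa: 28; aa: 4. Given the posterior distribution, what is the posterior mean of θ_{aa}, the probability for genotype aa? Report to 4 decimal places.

The Dirichlet prior is conjugate to the Multinomial likelihood: each posterior αⱼ = prior αⱼ + observed count nⱼ.
Posterior concentration: (75.73, 33.94, 7.49), total = 117.16.
E[θ_{aa}|data] = α_{aa}/Σα = 7.49/117.16 = 0.0639.

0.0639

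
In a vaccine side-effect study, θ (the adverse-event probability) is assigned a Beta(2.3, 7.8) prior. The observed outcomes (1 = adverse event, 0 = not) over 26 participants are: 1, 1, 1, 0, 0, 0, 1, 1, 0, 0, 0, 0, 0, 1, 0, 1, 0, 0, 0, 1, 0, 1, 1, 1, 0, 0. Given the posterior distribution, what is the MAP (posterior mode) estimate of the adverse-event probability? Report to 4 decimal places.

The Beta prior is conjugate to a Binomial/Bernoulli likelihood; the update adds successes to α and failures to β.
Posterior: Beta(α+k, β+n−k) = Beta(2.3+11, 7.8+15) = Beta(13.3, 22.8).
Mode of Beta(a,b) for a,b>1 is (a−1)/(a+b−2) = 12.3/34.1 = 0.3607.

0.3607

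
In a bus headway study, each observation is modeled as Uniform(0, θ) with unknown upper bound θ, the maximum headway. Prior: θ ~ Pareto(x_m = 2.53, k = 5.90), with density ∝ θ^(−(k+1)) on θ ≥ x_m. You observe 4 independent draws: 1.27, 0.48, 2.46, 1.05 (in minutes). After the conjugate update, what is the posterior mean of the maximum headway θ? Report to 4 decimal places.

A Pareto(scale x_m, shape k) prior on the upper bound θ of Uniform(0, θ) is conjugate: posterior is Pareto(max(x_m, max xᵢ), k + n).
Sample maximum = 2.46; prior scale x_m = 2.53 → posterior scale = max = 2.53.
Posterior shape = 5.90 + 4 = 9.90.
E[θ|data] = k·x_m/(k−1) = 9.90·2.53/8.90 = 2.8143.

2.8143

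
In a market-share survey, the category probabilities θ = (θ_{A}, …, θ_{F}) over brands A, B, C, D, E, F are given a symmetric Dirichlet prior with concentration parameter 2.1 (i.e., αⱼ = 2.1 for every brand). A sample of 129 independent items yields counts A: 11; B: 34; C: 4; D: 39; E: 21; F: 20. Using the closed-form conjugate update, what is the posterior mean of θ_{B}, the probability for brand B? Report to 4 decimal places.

0.2549

The Dirichlet prior is conjugate to the Multinomial likelihood: each posterior αⱼ = prior αⱼ + observed count nⱼ.
Posterior concentration: (13.1, 36.1, 6.1, 41.1, 23.1, 22.1), total = 141.6.
E[θ_{B}|data] = α_{B}/Σα = 36.1/141.6 = 0.2549.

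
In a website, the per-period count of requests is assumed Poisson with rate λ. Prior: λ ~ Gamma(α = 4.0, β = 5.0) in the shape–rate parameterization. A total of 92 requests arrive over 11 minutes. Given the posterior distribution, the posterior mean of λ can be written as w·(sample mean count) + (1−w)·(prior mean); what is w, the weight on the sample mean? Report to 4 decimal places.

0.6875

With a Gamma(shape α, rate β) prior, the Poisson likelihood is conjugate: the posterior is Gamma(α + ΣXᵢ, β + n).
Posterior mean = (α₀+S)/(β₀+n) = [n/(β₀+n)]·(S/n) + [β₀/(β₀+n)]·(α₀/β₀), so only n and β₀ enter the weight.
Weight on data w = n/(β₀+n) = 11/(5.0+11) = 11/16.0 = 0.6875.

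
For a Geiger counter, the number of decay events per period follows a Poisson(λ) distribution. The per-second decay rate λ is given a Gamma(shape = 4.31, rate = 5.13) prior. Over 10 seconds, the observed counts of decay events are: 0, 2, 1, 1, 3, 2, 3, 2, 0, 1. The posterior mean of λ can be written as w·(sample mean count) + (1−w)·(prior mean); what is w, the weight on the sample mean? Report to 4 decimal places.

0.6609

With a Gamma(shape α, rate β) prior, the Poisson likelihood is conjugate: the posterior is Gamma(α + ΣXᵢ, β + n).
Posterior mean = (α₀+S)/(β₀+n) = [n/(β₀+n)]·(S/n) + [β₀/(β₀+n)]·(α₀/β₀), so only n and β₀ enter the weight.
Weight on data w = n/(β₀+n) = 10/(5.13+10) = 10/15.13 = 0.6609.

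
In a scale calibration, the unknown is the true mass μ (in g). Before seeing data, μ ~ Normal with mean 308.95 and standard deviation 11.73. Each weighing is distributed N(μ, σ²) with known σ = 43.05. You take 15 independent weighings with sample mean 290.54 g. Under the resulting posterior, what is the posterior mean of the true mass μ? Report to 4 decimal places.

For Normal data with known variance σ², a Normal(μ₀, σ₀²) prior on μ is conjugate. Posterior precision = 1/σ₀² + n/σ²; posterior mean is the precision-weighted average of μ₀ and x̄.
n·x̄ = 15·290.54 = 4358.1.
σ₀² = 11.73² = 137.5929, σ² = 43.05² = 1853.3025; σ² + n·σ₀² = 1853.3025 + 15·137.5929 = 3917.196.
Posterior mean = (μ₀/σ₀² + n·x̄/σ²)/(1/σ₀² + n/σ²) = (σ²·μ₀ + σ₀²·n·x̄)/(σ² + n·σ₀²) = (1853.3025·308.95 + 137.5929·4358.1)/3917.196 = 1172221.424865/3917.196 = 299.2501.

299.2501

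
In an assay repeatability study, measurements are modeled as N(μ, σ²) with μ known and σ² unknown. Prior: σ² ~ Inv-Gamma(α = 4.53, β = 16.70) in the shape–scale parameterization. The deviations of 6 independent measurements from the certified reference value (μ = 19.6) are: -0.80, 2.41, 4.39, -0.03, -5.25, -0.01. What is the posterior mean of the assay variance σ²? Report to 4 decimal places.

6.6373

With known mean μ and an Inverse-Gamma(α, β) prior on σ², the Normal likelihood is conjugate: posterior is Inv-Gamma(α + n/2, β + Σ(xᵢ−μ)²/2).
Σ(xᵢ−μ)² = (-0.80)² + (2.41)² + (4.39)² + (-0.03)² + (-5.25)² + (-0.01)² = 53.2837.
Posterior: Inv-Gamma(4.53 + 6/2, 16.70 + 53.2837/2) = Inv-Gamma(7.53, 43.34185).
E[σ²|data] = β/(α−1) = 43.34185/6.53 = 6.6373.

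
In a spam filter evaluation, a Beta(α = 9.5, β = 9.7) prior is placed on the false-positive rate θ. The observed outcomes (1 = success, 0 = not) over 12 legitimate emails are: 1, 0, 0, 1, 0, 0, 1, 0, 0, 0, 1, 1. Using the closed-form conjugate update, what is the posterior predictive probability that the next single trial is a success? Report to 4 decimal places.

0.4647

The Beta prior is conjugate to a Binomial/Bernoulli likelihood; the update adds successes to α and failures to β.
Posterior: Beta(α+k, β+n−k) = Beta(9.5+5, 9.7+7) = Beta(14.5, 16.7).
For a single future Bernoulli trial, P(success | data) = α/(α+β) = 0.4647.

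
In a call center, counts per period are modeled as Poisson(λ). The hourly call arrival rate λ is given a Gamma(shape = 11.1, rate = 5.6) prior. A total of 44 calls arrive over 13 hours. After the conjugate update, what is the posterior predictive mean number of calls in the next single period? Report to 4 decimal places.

With a Gamma(shape α, rate β) prior, the Poisson likelihood is conjugate: the posterior is Gamma(α + ΣXᵢ, β + n).
Posterior: Gamma(α+S, β+n) = Gamma(11.1+44, 5.6+13) = Gamma(55.1, 18.6).
The predictive distribution for one future period is NegBinom with mean α/β = 2.9624.

2.9624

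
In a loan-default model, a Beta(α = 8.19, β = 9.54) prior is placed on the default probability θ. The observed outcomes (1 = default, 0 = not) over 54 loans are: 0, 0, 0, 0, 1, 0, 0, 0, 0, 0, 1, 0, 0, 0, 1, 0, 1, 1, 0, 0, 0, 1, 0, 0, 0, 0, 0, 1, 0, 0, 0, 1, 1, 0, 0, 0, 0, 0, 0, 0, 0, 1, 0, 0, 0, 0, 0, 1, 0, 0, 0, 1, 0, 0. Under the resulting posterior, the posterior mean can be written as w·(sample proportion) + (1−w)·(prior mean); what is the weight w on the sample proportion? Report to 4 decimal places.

The Beta prior is conjugate to a Binomial/Bernoulli likelihood; the update adds successes to α and failures to β.
Posterior mean = (α₀+k)/(α₀+β₀+n) = [n/(α₀+β₀+n)]·(k/n) + [(α₀+β₀)/(α₀+β₀+n)]·α₀/(α₀+β₀), so only n and the prior enter the weight.
The weight on the data is w = n/(α₀+β₀+n) = 54/(8.19+9.54+54) = 54/71.73 = 0.7528.

0.7528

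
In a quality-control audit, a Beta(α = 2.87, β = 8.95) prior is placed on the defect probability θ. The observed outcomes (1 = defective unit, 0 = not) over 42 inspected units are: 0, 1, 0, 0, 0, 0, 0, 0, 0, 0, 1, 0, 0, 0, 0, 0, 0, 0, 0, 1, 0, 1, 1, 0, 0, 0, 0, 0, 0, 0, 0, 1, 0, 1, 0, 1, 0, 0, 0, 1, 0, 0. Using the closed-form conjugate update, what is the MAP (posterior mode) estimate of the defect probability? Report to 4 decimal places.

0.2098

The Beta prior is conjugate to a Binomial/Bernoulli likelihood; the update adds successes to α and failures to β.
Posterior: Beta(α+k, β+n−k) = Beta(2.87+9, 8.95+33) = Beta(11.87, 41.95).
Mode of Beta(a,b) for a,b>1 is (a−1)/(a+b−2) = 10.87/51.82 = 0.2098.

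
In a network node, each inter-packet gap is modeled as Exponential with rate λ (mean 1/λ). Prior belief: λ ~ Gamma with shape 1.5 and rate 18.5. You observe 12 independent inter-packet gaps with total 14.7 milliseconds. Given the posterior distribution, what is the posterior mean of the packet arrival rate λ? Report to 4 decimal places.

0.4066

With a Gamma(shape α, rate β) prior on the exponential rate λ, the posterior after n observations with total T = Σxᵢ is Gamma(α+n, β+T).
Posterior: Gamma(1.5+12, 18.5+14.7) = Gamma(13.5, 33.2).
Posterior mean of λ = α/β = 13.5/33.2 = 0.4066.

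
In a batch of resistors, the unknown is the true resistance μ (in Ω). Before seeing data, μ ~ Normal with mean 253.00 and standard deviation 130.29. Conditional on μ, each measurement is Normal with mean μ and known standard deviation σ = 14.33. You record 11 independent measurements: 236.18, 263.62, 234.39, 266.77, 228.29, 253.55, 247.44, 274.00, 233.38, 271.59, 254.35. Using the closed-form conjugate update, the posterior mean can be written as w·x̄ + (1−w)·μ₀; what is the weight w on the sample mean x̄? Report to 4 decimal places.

0.9989

For Normal data with known variance σ², a Normal(μ₀, σ₀²) prior on μ is conjugate. Posterior precision = 1/σ₀² + n/σ²; posterior mean is the precision-weighted average of μ₀ and x̄.
σ₀² = 130.29² = 16975.4841, σ² = 14.33² = 205.3489. Prior precision 1/σ₀² = 1/16975.4841; data precision n/σ² = 11/205.3489.
w = (n/σ²)/(1/σ₀² + n/σ²) = n·σ₀²/(σ² + n·σ₀²) = 11·16975.4841/(205.3489 + 11·16975.4841) = 186730.3251/186935.674 = 0.9989.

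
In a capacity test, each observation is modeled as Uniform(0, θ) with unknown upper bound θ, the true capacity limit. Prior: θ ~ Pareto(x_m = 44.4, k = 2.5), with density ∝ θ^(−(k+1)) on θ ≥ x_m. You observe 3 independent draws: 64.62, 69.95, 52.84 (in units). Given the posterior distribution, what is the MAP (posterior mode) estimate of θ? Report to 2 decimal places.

69.95

A Pareto(scale x_m, shape k) prior on the upper bound θ of Uniform(0, θ) is conjugate: posterior is Pareto(max(x_m, max xᵢ), k + n).
Sample maximum = 69.95; prior scale x_m = 44.4 → posterior scale = max = 69.95.
Posterior shape = 2.5 + 3 = 5.5.
The Pareto density is decreasing on [x_m, ∞), so the mode is x_m = 69.95.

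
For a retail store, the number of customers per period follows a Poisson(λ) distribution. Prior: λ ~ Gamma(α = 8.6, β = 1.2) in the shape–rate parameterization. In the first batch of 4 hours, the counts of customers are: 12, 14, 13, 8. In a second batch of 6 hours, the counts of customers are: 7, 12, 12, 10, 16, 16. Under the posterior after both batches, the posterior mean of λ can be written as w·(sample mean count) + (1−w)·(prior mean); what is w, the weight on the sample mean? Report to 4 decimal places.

With a Gamma(shape α, rate β) prior, the Poisson likelihood is conjugate: the posterior is Gamma(α + ΣXᵢ, β + n).
Total number of hours: n = 4 + 6 = 10.
Posterior mean = (α₀+S)/(β₀+n) = [n/(β₀+n)]·(S/n) + [β₀/(β₀+n)]·(α₀/β₀), so only n and β₀ enter the weight.
Weight on data w = n/(β₀+n) = 10/(1.2+10) = 10/11.2 = 0.8929.

0.8929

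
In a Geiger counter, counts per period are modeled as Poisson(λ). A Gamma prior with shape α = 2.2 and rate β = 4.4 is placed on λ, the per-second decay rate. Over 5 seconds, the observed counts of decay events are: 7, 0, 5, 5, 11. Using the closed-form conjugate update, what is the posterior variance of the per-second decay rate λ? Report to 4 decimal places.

With a Gamma(shape α, rate β) prior, the Poisson likelihood is conjugate: the posterior is Gamma(α + ΣXᵢ, β + n).
Sum of counts S = 28 over n = 5 seconds.
Posterior: Gamma(α+S, β+n) = Gamma(2.2+28, 4.4+5) = Gamma(30.2, 9.4).
Var = α/β² = 30.2/9.4² = 0.3418.

0.3418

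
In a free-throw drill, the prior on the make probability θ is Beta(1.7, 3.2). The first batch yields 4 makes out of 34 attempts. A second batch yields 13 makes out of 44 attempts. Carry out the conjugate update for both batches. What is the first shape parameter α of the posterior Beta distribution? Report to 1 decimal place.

The Beta prior is conjugate to a Binomial/Bernoulli likelihood; the update adds successes to α and failures to β.
After batch 1: Beta(1.7+4, 3.2+30) = Beta(5.7, 33.2).
After batch 2: Beta(5.7+13, 33.2+31) = Beta(18.7, 64.2).
Posterior α = 18.7.

18.7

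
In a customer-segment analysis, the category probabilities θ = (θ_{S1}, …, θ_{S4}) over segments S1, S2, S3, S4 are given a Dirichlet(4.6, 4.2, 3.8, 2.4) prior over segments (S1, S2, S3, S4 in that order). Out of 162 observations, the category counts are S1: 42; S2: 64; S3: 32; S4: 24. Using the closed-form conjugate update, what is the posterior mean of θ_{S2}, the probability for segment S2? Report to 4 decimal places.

0.3853

The Dirichlet prior is conjugate to the Multinomial likelihood: each posterior αⱼ = prior αⱼ + observed count nⱼ.
Posterior concentration: (46.6, 68.2, 35.8, 26.4), total = 177.0.
E[θ_{S2}|data] = α_{S2}/Σα = 68.2/177.0 = 0.3853.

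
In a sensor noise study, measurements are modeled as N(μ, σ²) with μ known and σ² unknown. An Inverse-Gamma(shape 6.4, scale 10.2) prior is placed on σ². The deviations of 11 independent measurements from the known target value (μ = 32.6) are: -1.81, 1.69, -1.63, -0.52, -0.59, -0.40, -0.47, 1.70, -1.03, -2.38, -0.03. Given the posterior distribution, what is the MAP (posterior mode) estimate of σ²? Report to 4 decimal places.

1.5428

With known mean μ and an Inverse-Gamma(α, β) prior on σ², the Normal likelihood is conjugate: posterior is Inv-Gamma(α + n/2, β + Σ(xᵢ−μ)²/2).
Σ(xᵢ−μ)² = (-1.81)² + (1.69)² + (-1.63)² + (-0.52)² + (-0.59)² + (-0.40)² + (-0.47)² + (1.70)² + (-1.03)² + (-2.38)² + (-0.03)² = 19.4047.
Posterior: Inv-Gamma(6.4 + 11/2, 10.2 + 19.4047/2) = Inv-Gamma(11.90, 19.90235).
Mode = β/(α+1) = 19.90235/12.90 = 1.5428.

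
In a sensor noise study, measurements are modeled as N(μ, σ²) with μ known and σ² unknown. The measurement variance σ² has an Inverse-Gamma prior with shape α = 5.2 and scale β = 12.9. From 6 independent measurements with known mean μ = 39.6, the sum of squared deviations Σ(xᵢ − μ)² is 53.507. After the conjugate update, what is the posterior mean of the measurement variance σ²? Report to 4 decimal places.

With known mean μ and an Inverse-Gamma(α, β) prior on σ², the Normal likelihood is conjugate: posterior is Inv-Gamma(α + n/2, β + Σ(xᵢ−μ)²/2).
Posterior: Inv-Gamma(5.2 + 6/2, 12.9 + 53.507/2) = Inv-Gamma(8.20, 39.6535).
E[σ²|data] = β/(α−1) = 39.6535/7.20 = 5.5074.

5.5074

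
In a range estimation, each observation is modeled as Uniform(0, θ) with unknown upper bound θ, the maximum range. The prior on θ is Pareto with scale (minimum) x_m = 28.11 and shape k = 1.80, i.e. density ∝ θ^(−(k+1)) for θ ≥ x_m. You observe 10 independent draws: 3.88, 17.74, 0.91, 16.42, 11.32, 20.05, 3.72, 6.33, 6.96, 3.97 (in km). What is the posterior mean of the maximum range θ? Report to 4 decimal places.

A Pareto(scale x_m, shape k) prior on the upper bound θ of Uniform(0, θ) is conjugate: posterior is Pareto(max(x_m, max xᵢ), k + n).
Sample maximum = 20.05; prior scale x_m = 28.11 → posterior scale = max = 28.11.
Posterior shape = 1.80 + 10 = 11.80.
E[θ|data] = k·x_m/(k−1) = 11.80·28.11/10.80 = 30.7128.

30.7128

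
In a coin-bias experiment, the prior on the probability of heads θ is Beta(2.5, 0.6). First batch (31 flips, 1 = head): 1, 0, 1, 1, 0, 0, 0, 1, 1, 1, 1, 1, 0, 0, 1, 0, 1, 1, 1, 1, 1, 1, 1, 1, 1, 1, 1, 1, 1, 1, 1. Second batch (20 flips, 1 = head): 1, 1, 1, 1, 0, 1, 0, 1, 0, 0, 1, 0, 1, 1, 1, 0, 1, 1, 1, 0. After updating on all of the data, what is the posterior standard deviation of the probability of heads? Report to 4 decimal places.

0.0598

The Beta prior is conjugate to a Binomial/Bernoulli likelihood; the update adds successes to α and failures to β.
After batch 1: Beta(2.5+24, 0.6+7) = Beta(26.5, 7.6).
After batch 2: Beta(26.5+13, 7.6+7) = Beta(39.5, 14.6).
Var = αβ/((α+β)²(α+β+1)) = 39.5·14.6/(54.1²·55.1) = 0.00357605; SD = √0.00357605 = 0.0598.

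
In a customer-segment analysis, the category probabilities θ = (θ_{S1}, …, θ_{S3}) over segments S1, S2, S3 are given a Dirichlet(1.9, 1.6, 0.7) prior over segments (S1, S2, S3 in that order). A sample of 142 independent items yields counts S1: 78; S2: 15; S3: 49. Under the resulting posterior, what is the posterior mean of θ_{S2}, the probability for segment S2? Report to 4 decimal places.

The Dirichlet prior is conjugate to the Multinomial likelihood: each posterior αⱼ = prior αⱼ + observed count nⱼ.
Posterior concentration: (79.9, 16.6, 49.7), total = 146.2.
E[θ_{S2}|data] = α_{S2}/Σα = 16.6/146.2 = 0.1135.

0.1135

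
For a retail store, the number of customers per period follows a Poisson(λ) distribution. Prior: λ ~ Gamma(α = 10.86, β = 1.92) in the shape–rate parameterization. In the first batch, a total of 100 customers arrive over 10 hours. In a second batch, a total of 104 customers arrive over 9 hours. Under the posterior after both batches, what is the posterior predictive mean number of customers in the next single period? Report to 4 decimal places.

10.2706

With a Gamma(shape α, rate β) prior, the Poisson likelihood is conjugate: the posterior is Gamma(α + ΣXᵢ, β + n).
After batch 1: Gamma(α+S, β+n) = Gamma(10.86+100, 1.92+10) = Gamma(110.86, 11.92).
After batch 2: Gamma(α+S, β+n) = Gamma(110.86+104, 11.92+9) = Gamma(214.86, 20.92).
The predictive distribution for one future period is NegBinom with mean α/β = 10.2706.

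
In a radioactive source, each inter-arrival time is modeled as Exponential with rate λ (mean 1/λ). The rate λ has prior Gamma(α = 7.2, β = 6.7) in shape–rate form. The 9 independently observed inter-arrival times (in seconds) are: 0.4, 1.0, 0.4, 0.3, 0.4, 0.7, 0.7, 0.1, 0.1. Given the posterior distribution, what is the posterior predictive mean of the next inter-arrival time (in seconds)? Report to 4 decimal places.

0.7105

With a Gamma(shape α, rate β) prior on the exponential rate λ, the posterior after n observations with total T = Σxᵢ is Gamma(α+n, β+T).
Sum of observations T = 4.1 seconds; n = 9.
Posterior: Gamma(7.2+9, 6.7+4.1) = Gamma(16.2, 10.8).
The predictive distribution for the next observation is Lomax; its mean is β/(α−1) = 10.8/15.2 = 0.7105.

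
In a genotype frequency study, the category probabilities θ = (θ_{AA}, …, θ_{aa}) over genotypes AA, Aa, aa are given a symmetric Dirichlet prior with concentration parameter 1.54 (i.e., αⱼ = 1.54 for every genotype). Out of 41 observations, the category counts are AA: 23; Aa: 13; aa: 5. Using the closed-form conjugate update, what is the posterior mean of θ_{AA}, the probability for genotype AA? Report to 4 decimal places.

The Dirichlet prior is conjugate to the Multinomial likelihood: each posterior αⱼ = prior αⱼ + observed count nⱼ.
Posterior concentration: (24.54, 14.54, 6.54), total = 45.62.
E[θ_{AA}|data] = α_{AA}/Σα = 24.54/45.62 = 0.5379.

0.5379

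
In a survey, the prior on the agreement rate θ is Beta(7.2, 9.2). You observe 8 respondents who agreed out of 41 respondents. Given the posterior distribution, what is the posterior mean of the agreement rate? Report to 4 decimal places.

The Beta prior is conjugate to a Binomial/Bernoulli likelihood; the update adds successes to α and failures to β.
Posterior: Beta(α+k, β+n−k) = Beta(7.2+8, 9.2+33) = Beta(15.2, 42.2).
Posterior mean = α/(α+β) = 15.2/57.4 = 0.2648.

0.2648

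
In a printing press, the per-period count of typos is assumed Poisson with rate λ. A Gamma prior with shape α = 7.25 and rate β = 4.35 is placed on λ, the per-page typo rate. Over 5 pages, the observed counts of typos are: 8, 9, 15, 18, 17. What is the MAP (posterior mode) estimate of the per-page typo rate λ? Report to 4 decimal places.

7.8342

With a Gamma(shape α, rate β) prior, the Poisson likelihood is conjugate: the posterior is Gamma(α + ΣXᵢ, β + n).
Sum of counts S = 67 over n = 5 pages.
Posterior: Gamma(α+S, β+n) = Gamma(7.25+67, 4.35+5) = Gamma(74.25, 9.35).
Mode of Gamma(α,β) for α≥1 is (α−1)/β = 73.25/9.35 = 7.8342.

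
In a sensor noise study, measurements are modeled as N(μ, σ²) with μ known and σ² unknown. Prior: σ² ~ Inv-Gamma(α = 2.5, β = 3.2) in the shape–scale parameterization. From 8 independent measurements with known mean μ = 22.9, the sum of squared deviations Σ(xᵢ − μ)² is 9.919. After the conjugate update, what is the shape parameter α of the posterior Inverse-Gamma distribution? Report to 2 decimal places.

With known mean μ and an Inverse-Gamma(α, β) prior on σ², the Normal likelihood is conjugate: posterior is Inv-Gamma(α + n/2, β + Σ(xᵢ−μ)²/2).
Posterior: Inv-Gamma(2.5 + 8/2, 3.2 + 9.919/2) = Inv-Gamma(6.50, 8.1595).
Posterior α = 6.50.

6.50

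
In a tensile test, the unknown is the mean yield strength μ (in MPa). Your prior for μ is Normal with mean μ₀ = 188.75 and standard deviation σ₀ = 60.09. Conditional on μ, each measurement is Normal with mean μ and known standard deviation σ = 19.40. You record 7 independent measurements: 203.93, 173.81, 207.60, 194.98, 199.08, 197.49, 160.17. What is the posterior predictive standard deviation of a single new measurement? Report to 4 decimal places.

20.7204

For Normal data with known variance σ², a Normal(μ₀, σ₀²) prior on μ is conjugate. Posterior precision = 1/σ₀² + n/σ²; posterior mean is the precision-weighted average of μ₀ and x̄.
σ₀² = 60.09² = 3610.8081, σ² = 19.40² = 376.36; σ² + n·σ₀² = 376.36 + 7·3610.8081 = 25652.0167.
Posterior precision = 1/σ₀² + n/σ² = 1/3610.8081 + 7/376.36 = (σ² + n·σ₀²)/(σ₀²σ²) = 25652.0167/(3610.8081·376.36); posterior variance σₙ² = σ₀²σ²/(σ² + n·σ₀²) = 3610.8081·376.36/25652.0167 = 52.976877.
Predictive variance for one new observation = σₙ² + σ² = 3610.8081·376.36/25652.0167 + 376.36 = σ²·(σ₀² + 25652.0167)/25652.0167 = 376.36·29262.8248/25652.0167 = 429.336877; SD = √(376.36·29262.8248/25652.0167) = 20.7204.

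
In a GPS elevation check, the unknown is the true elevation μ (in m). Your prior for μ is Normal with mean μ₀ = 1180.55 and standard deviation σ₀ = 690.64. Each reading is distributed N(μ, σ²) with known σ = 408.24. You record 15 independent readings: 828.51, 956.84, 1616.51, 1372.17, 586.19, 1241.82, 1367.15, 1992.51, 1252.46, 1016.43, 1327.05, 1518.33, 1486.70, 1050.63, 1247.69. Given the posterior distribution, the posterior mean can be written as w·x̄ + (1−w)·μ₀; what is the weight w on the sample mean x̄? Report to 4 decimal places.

0.9772

For Normal data with known variance σ², a Normal(μ₀, σ₀²) prior on μ is conjugate. Posterior precision = 1/σ₀² + n/σ²; posterior mean is the precision-weighted average of μ₀ and x̄.
σ₀² = 690.64² = 476983.6096, σ² = 408.24² = 166659.8976. Prior precision 1/σ₀² = 1/476983.6096; data precision n/σ² = 15/166659.8976.
w = (n/σ²)/(1/σ₀² + n/σ²) = n·σ₀²/(σ² + n·σ₀²) = 15·476983.6096/(166659.8976 + 15·476983.6096) = 7154754.144/7321414.0416 = 0.9772.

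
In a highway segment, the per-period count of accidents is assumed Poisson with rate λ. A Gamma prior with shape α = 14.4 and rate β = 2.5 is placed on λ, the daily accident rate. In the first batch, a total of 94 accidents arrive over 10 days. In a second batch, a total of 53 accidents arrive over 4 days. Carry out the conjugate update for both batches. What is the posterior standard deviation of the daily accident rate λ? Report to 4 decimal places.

0.7700

With a Gamma(shape α, rate β) prior, the Poisson likelihood is conjugate: the posterior is Gamma(α + ΣXᵢ, β + n).
After batch 1: Gamma(α+S, β+n) = Gamma(14.4+94, 2.5+10) = Gamma(108.4, 12.5).
After batch 2: Gamma(α+S, β+n) = Gamma(108.4+53, 12.5+4) = Gamma(161.4, 16.5).
SD = √α/β = √161.4/16.5 = 0.7700.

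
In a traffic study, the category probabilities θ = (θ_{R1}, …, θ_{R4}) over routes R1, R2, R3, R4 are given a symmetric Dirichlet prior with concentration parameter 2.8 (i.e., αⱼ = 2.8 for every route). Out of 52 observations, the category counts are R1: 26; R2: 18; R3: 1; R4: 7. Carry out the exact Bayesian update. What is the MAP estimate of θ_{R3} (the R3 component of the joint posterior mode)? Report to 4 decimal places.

0.0473

The Dirichlet prior is conjugate to the Multinomial likelihood: each posterior αⱼ = prior αⱼ + observed count nⱼ.
Posterior concentration: (28.8, 20.8, 3.8, 9.8), total = 63.2.
Joint mode component: (α_{R3}−1)/(Σα−K) = 2.8/59.2 = 0.0473.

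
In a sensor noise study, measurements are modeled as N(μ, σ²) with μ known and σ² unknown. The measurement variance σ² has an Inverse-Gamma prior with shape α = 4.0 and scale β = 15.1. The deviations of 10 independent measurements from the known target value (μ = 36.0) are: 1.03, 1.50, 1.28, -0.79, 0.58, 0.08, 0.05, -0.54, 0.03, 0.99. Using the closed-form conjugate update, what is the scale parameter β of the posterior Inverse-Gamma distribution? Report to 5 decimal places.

18.69565

With known mean μ and an Inverse-Gamma(α, β) prior on σ², the Normal likelihood is conjugate: posterior is Inv-Gamma(α + n/2, β + Σ(xᵢ−μ)²/2).
Σ(xᵢ−μ)² = (1.03)² + (1.50)² + (1.28)² + (-0.79)² + (0.58)² + (0.08)² + (0.05)² + (-0.54)² + (0.03)² + (0.99)² = 7.1913.
Posterior: Inv-Gamma(4.0 + 10/2, 15.1 + 7.1913/2) = Inv-Gamma(9.00, 18.69565).
Posterior β = 18.69565.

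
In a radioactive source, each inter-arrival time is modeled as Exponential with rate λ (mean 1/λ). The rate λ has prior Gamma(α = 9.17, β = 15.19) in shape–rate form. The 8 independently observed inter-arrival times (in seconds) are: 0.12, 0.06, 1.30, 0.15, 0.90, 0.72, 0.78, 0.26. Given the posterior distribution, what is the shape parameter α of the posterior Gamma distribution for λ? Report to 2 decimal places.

17.17

With a Gamma(shape α, rate β) prior on the exponential rate λ, the posterior after n observations with total T = Σxᵢ is Gamma(α+n, β+T).
Sum of observations T = 4.29 seconds; n = 8.
Posterior: Gamma(9.17+8, 15.19+4.29) = Gamma(17.17, 19.48).
Posterior α = 17.17.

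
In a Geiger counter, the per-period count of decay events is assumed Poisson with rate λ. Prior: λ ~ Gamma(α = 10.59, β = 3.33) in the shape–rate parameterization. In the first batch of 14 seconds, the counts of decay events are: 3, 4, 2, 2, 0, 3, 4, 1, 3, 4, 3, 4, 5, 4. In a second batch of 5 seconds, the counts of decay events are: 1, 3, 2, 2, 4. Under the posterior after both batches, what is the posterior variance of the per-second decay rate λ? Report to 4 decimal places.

0.1295

With a Gamma(shape α, rate β) prior, the Poisson likelihood is conjugate: the posterior is Gamma(α + ΣXᵢ, β + n).
Batch 1: sum of counts S = 42 over n = 14 seconds.
After batch 1: Gamma(α+S, β+n) = Gamma(10.59+42, 3.33+14) = Gamma(52.59, 17.33).
Batch 2: sum of counts S = 12 over n = 5 seconds.
After batch 2: Gamma(α+S, β+n) = Gamma(52.59+12, 17.33+5) = Gamma(64.59, 22.33).
Var = α/β² = 64.59/22.33² = 0.1295.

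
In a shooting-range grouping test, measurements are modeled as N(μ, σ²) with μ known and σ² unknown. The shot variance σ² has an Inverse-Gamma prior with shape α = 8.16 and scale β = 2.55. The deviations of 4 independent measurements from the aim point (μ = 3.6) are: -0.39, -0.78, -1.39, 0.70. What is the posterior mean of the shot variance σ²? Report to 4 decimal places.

0.4521

With known mean μ and an Inverse-Gamma(α, β) prior on σ², the Normal likelihood is conjugate: posterior is Inv-Gamma(α + n/2, β + Σ(xᵢ−μ)²/2).
Σ(xᵢ−μ)² = (-0.39)² + (-0.78)² + (-1.39)² + (0.70)² = 3.1826.
Posterior: Inv-Gamma(8.16 + 4/2, 2.55 + 3.1826/2) = Inv-Gamma(10.16, 4.14130).
E[σ²|data] = β/(α−1) = 4.14130/9.16 = 0.4521.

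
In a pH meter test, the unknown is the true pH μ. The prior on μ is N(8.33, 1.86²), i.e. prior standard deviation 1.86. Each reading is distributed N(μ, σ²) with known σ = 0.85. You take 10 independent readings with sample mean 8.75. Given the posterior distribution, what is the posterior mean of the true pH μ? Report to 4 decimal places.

For Normal data with known variance σ², a Normal(μ₀, σ₀²) prior on μ is conjugate. Posterior precision = 1/σ₀² + n/σ²; posterior mean is the precision-weighted average of μ₀ and x̄.
n·x̄ = 10·8.75 = 87.5.
σ₀² = 1.86² = 3.4596, σ² = 0.85² = 0.7225; σ² + n·σ₀² = 0.7225 + 10·3.4596 = 35.3185.
Posterior mean = (μ₀/σ₀² + n·x̄/σ²)/(1/σ₀² + n/σ²) = (σ²·μ₀ + σ₀²·n·x̄)/(σ² + n·σ₀²) = (0.7225·8.33 + 3.4596·87.5)/35.3185 = 308.733425/35.3185 = 8.7414.

8.7414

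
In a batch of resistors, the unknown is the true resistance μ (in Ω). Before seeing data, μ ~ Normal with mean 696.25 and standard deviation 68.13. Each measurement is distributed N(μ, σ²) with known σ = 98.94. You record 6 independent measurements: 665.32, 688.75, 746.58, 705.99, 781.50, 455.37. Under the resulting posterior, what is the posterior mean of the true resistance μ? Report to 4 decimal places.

For Normal data with known variance σ², a Normal(μ₀, σ₀²) prior on μ is conjugate. Posterior precision = 1/σ₀² + n/σ²; posterior mean is the precision-weighted average of μ₀ and x̄.
Σxᵢ = 665.32 + 688.75 + 746.58 + 705.99 + 781.50 + 455.37 = 4043.51, so n·x̄ = 4043.51.
σ₀² = 68.13² = 4641.6969, σ² = 98.94² = 9789.1236; σ² + n·σ₀² = 9789.1236 + 6·4641.6969 = 37639.305.
Posterior mean = (μ₀/σ₀² + n·x̄/σ²)/(1/σ₀² + n/σ²) = (σ²·μ₀ + σ₀²·n·x̄)/(σ² + n·σ₀²) = (9789.1236·696.25 + 4641.6969·4043.51)/37639.305 = 25584425.138619/37639.305 = 679.7263.

679.7263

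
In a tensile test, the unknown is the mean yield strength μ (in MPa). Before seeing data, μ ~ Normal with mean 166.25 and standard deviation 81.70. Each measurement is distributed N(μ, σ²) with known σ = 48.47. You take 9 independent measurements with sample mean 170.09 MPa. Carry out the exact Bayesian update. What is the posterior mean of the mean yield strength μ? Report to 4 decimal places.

For Normal data with known variance σ², a Normal(μ₀, σ₀²) prior on μ is conjugate. Posterior precision = 1/σ₀² + n/σ²; posterior mean is the precision-weighted average of μ₀ and x̄.
n·x̄ = 9·170.09 = 1530.81.
σ₀² = 81.70² = 6674.89, σ² = 48.47² = 2349.3409; σ² + n·σ₀² = 2349.3409 + 9·6674.89 = 62423.3509.
Posterior mean = (μ₀/σ₀² + n·x̄/σ²)/(1/σ₀² + n/σ²) = (σ²·μ₀ + σ₀²·n·x̄)/(σ² + n·σ₀²) = (2349.3409·166.25 + 6674.89·1530.81)/62423.3509 = 10608566.285525/62423.3509 = 169.9455.

169.9455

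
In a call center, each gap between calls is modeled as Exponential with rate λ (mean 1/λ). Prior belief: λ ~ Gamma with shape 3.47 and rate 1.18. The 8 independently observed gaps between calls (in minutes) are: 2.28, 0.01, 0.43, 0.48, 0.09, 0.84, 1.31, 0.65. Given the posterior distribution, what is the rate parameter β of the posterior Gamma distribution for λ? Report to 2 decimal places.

With a Gamma(shape α, rate β) prior on the exponential rate λ, the posterior after n observations with total T = Σxᵢ is Gamma(α+n, β+T).
Sum of observations T = 6.09 minutes; n = 8.
Posterior: Gamma(3.47+8, 1.18+6.09) = Gamma(11.47, 7.27).
Posterior β = 7.27.

7.27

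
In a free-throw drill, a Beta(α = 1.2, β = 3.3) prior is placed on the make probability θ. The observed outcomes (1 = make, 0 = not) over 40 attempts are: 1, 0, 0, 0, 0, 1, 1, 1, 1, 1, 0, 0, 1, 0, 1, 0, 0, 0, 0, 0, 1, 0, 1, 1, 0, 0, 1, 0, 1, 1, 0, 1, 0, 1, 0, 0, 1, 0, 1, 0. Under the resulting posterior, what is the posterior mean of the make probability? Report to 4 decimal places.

0.4315

The Beta prior is conjugate to a Binomial/Bernoulli likelihood; the update adds successes to α and failures to β.
Posterior: Beta(α+k, β+n−k) = Beta(1.2+18, 3.3+22) = Beta(19.2, 25.3).
Posterior mean = α/(α+β) = 19.2/44.5 = 0.4315.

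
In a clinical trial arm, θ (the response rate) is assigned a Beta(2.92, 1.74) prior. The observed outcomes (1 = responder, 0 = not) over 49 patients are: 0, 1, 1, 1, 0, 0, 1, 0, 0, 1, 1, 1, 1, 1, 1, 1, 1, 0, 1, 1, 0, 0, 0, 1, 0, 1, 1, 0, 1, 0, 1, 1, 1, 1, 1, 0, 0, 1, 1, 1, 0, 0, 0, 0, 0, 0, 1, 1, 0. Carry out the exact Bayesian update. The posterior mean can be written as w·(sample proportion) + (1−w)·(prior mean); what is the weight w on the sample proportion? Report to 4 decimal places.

0.9132

The Beta prior is conjugate to a Binomial/Bernoulli likelihood; the update adds successes to α and failures to β.
Posterior mean = (α₀+k)/(α₀+β₀+n) = [n/(α₀+β₀+n)]·(k/n) + [(α₀+β₀)/(α₀+β₀+n)]·α₀/(α₀+β₀), so only n and the prior enter the weight.
The weight on the data is w = n/(α₀+β₀+n) = 49/(2.92+1.74+49) = 49/53.66 = 0.9132.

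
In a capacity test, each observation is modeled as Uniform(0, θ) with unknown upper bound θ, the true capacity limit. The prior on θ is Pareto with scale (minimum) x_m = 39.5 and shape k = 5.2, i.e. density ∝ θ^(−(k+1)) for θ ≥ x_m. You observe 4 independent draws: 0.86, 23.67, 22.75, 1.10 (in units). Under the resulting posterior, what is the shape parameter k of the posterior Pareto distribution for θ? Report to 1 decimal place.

A Pareto(scale x_m, shape k) prior on the upper bound θ of Uniform(0, θ) is conjugate: posterior is Pareto(max(x_m, max xᵢ), k + n).
Sample maximum = 23.67; prior scale x_m = 39.5 → posterior scale = max = 39.50.
Posterior shape = 5.2 + 4 = 9.2.
Posterior shape k = 9.2.

9.2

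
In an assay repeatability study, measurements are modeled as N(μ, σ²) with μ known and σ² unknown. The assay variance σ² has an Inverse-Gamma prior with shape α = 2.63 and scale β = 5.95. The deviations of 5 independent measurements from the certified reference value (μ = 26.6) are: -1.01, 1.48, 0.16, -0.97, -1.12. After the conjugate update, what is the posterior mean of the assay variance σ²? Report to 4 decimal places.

With known mean μ and an Inverse-Gamma(α, β) prior on σ², the Normal likelihood is conjugate: posterior is Inv-Gamma(α + n/2, β + Σ(xᵢ−μ)²/2).
Σ(xᵢ−μ)² = (-1.01)² + (1.48)² + (0.16)² + (-0.97)² + (-1.12)² = 5.4314.
Posterior: Inv-Gamma(2.63 + 5/2, 5.95 + 5.4314/2) = Inv-Gamma(5.13, 8.66570).
E[σ²|data] = β/(α−1) = 8.66570/4.13 = 2.0982.

2.0982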